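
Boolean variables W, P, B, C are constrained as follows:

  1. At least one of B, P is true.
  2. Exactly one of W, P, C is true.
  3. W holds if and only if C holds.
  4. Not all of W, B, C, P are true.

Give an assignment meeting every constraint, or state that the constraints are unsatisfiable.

W = False, P = True, B = False, C = False

  (1) {B, P}: 1 true — at least one ✓
  (2) {W, P, C}: 1 true — exactly one ✓
  (3) W=F, C=F — same ✓
  (4) {W, B, C, P}: 1/4 true — not all ✓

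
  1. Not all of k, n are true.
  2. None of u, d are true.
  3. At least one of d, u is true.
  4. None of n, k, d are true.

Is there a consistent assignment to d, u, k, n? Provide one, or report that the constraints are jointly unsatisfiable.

Unsatisfiable — no assignment works.

Case d = True:
  Constraint (2) is violated (d=T) — contradiction.
Case d = False:
  (2) forces u = False.
  Constraint (3) is violated (d=F, u=F) — contradiction.
Both cases fail — unsatisfiable.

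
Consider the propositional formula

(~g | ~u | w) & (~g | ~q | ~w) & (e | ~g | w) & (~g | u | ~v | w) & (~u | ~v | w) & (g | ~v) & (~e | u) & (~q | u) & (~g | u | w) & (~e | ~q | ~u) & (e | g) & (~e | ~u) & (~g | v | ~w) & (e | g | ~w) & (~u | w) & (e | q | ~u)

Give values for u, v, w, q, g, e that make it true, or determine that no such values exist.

Try u = True:
  (~e | ~u) forces e = False.
  (e | g) forces g = True.
  (~g | ~u | w) forces w = True.
  (~g | ~q | ~w) forces q = False.
  clause (e | q | ~u) is falsified — backtrack.
So u = False.
  then (~e | u) forces e = False.
  then (~q | u) forces q = False.
  then (e | g) forces g = True.
  then (e | ~g | w) forces w = True.
  then (~g | v | ~w) forces v = True.
All clauses satisfied.

u = False, v = True, w = True, q = False, g = True, e = False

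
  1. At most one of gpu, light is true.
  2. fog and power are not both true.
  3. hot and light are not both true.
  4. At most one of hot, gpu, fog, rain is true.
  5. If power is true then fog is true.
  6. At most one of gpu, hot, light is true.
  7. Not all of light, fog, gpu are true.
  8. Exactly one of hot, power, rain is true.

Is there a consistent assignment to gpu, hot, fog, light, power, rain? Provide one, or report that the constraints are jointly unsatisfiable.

gpu = False, hot = False, fog = False, light = False, power = False, rain = True

  (1) {gpu, light}: 0 true — at most one ✓
  (2) fog=F, power=F — not both ✓
  (3) hot=F, light=F — not both ✓
  (4) {hot, gpu, fog, rain}: 1 true — at most one ✓
  (5) power=F ⇒ fog: vacuous ✓
  (6) {gpu, hot, light}: 0 true — at most one ✓
  (7) {light, fog, gpu}: 0/3 true — not all ✓
  (8) {hot, power, rain}: 1 true — exactly one ✓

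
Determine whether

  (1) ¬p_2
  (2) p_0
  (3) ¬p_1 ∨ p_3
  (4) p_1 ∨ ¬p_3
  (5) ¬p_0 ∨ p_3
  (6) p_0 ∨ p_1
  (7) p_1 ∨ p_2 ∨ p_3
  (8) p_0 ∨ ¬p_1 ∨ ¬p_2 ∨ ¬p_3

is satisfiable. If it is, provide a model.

p_0 = True, p_1 = True, p_2 = False, p_3 = True

Unit clause (¬p_2) forces p_2 = False.
Unit clause (p_0) forces p_0 = True.
In (¬p_0 ∨ p_3) only p_3 is left, so p_3 = True.
In (p_1 ∨ ¬p_3) only p_1 is left, so p_1 = True.
Check each clause:
  (¬p_2): ¬p_2 holds.
  (p_0): p_0 holds.
  (¬p_1 ∨ p_3): p_3 holds.
  (p_1 ∨ ¬p_3): p_1 holds.
  (¬p_0 ∨ p_3): p_3 holds.
  (p_0 ∨ p_1): p_0 holds.
  (p_1 ∨ p_2 ∨ p_3): p_1 holds.
  (p_0 ∨ ¬p_1 ∨ ¬p_2 ∨ ¬p_3): p_0 holds.
All clauses satisfied.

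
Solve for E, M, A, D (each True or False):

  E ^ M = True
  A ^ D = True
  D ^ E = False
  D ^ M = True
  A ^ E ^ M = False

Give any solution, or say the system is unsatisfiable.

E = False, M = True, A = True, D = False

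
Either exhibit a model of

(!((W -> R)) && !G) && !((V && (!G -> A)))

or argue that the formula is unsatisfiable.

A=F, V=F, R=F, G=F, W=T

  !((W -> R)) && !G = True
    !((W -> R)) = True
      W -> R = False
    !G = True
  !((V && (!G -> A))) = True
    V && (!G -> A) = False
      !G -> A = False
        !G = True
Both conjuncts True, so the formula holds.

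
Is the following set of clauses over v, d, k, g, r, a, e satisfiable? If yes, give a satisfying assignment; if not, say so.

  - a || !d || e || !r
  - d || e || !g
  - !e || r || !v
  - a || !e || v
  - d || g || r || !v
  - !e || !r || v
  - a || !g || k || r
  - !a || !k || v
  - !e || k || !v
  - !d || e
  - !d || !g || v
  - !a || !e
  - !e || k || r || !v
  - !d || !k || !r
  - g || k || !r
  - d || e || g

Set v = True.
Set d = False.
Try k = False:
  (!e || k || !v) forces e = False.
  (d || e || !g) forces g = False.
  clause (d || e || g) is falsified — backtrack.
So k = True.
Set g = True.
  then (d || e || !g) forces e = True.
  then (!e || r || !v) forces r = True.
  then (!a || !e) forces a = False.
All clauses satisfied.

v: True, d: False, k: True, g: True, r: True, a: False, e: True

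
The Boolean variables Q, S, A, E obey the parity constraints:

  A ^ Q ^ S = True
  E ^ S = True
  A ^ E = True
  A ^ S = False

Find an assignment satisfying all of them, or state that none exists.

Q=T, S=F, A=F, E=T

A ^ Q ^ S = F ^ T ^ F = True ✓
E ^ S = T ^ F = True ✓
A ^ E = F ^ T = True ✓
A ^ S = F ^ F = False ✓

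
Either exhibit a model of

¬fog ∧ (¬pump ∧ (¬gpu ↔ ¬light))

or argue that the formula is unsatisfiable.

pump = False, light = False, gpu = False, fog = False

  ¬fog = True
  ¬pump ∧ (¬gpu ↔ ¬light) = True
    ¬pump = True
    ¬gpu ↔ ¬light = True
      ¬gpu = True
      ¬light = True
Both conjuncts True, so the formula holds.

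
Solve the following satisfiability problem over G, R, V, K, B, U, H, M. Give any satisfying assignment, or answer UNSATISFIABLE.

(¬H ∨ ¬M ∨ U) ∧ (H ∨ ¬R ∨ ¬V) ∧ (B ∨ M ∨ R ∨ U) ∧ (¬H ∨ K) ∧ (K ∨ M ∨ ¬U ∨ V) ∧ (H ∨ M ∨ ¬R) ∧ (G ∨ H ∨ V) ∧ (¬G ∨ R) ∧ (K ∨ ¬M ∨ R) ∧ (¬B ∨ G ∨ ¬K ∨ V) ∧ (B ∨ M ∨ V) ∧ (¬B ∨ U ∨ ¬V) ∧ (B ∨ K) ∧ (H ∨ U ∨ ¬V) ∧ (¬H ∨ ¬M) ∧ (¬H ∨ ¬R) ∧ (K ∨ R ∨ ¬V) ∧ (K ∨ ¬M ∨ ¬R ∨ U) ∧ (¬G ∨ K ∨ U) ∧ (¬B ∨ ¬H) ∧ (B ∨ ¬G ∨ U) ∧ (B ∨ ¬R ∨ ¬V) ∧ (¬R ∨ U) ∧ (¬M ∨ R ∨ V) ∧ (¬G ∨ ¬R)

G=F, R=F, V=T, K=T, B=F, U=T, H=T, M=F

Try G = True:
  (¬G ∨ R) forces R = True.
  clause (¬G ∨ ¬R) is falsified — backtrack.
So G = False.
Set R = False.
Try V = False:
  (G ∨ H ∨ V) forces H = True.
  (¬H ∨ K) forces K = True.
  (¬B ∨ G ∨ ¬K ∨ V) forces B = False.
  (B ∨ M ∨ V) forces M = True.
  clause (¬H ∨ ¬M) is falsified — backtrack.
So V = True.
  then (K ∨ R ∨ ¬V) forces K = True.
Set B = False.
Set U = True.
Set H = True.
  then (¬H ∨ ¬M) forces M = False.
All clauses satisfied.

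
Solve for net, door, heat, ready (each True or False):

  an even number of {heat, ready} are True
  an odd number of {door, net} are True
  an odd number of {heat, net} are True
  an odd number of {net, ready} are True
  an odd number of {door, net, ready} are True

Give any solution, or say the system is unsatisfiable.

net=T, door=F, heat=F, ready=F

{heat, ready}: 0 true → even ✓
{door, net}: 1 true → odd ✓
{heat, net}: 1 true → odd ✓
{net, ready}: 1 true → odd ✓
{door, net, ready}: 1 true → odd ✓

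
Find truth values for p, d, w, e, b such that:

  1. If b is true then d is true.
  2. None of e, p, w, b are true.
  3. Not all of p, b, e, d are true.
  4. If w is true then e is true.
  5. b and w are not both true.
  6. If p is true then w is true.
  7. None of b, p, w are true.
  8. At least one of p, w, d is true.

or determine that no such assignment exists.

p=F, d=T, w=F, e=F, b=F

  (1) b=F ⇒ d: vacuous ✓
  (2) {e, p, w, b}: 0 true — none ✓
  (3) {p, b, e, d}: 1/4 true — not all ✓
  (4) w=F ⇒ e: vacuous ✓
  (5) b=F, w=F — not both ✓
  (6) p=F ⇒ w: vacuous ✓
  (7) {b, p, w}: 0 true — none ✓
  (8) {p, w, d}: 1 true — at least one ✓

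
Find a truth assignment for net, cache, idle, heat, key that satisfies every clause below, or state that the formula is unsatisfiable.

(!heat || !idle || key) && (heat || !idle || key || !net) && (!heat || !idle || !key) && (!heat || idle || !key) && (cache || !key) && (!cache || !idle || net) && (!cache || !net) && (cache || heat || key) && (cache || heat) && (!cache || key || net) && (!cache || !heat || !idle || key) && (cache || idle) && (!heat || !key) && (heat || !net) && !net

net=F, cache=T, idle=F, heat=F, key=T

Unit clause (!net) forces net = False.
Try cache = False:
  (cache || !key) forces key = False.
  (cache || heat || key) forces heat = True.
  (!heat || !idle || key) forces idle = False.
  clause (cache || idle) is falsified — backtrack.
So cache = True.
  then (!cache || !idle || net) forces idle = False.
  then (!cache || key || net) forces key = True.
  then (!heat || !key) forces heat = False.
All clauses satisfied.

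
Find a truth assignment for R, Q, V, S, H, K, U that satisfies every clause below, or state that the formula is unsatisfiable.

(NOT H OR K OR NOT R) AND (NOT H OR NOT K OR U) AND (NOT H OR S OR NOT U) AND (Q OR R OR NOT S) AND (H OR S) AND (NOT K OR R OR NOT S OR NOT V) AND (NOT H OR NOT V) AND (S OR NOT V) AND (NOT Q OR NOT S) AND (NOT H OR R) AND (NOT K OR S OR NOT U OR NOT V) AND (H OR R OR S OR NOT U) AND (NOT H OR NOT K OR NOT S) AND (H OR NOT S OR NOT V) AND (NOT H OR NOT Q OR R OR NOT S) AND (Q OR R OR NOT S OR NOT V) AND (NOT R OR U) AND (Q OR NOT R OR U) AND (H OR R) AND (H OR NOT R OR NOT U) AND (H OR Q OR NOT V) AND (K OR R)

No satisfying assignment exists.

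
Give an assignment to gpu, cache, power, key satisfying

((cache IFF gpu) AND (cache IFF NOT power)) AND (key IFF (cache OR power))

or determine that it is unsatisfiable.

gpu: False, cache: False, power: True, key: True

  (cache IFF gpu) AND (cache IFF NOT power) = True
    cache IFF gpu = True
    cache IFF NOT power = True
      NOT power = False
  key IFF (cache OR power) = True
    cache OR power = True
Both conjuncts True, so the formula holds.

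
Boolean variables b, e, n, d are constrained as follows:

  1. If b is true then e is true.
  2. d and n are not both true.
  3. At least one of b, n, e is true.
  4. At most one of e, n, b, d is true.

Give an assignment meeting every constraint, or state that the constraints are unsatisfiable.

b = False; e = True; n = False; d = False

  (1) b=F ⇒ e: vacuous ✓
  (2) d=F, n=F — not both ✓
  (3) {b, n, e}: 1 true — at least one ✓
  (4) {e, n, b, d}: 1 true — at most one ✓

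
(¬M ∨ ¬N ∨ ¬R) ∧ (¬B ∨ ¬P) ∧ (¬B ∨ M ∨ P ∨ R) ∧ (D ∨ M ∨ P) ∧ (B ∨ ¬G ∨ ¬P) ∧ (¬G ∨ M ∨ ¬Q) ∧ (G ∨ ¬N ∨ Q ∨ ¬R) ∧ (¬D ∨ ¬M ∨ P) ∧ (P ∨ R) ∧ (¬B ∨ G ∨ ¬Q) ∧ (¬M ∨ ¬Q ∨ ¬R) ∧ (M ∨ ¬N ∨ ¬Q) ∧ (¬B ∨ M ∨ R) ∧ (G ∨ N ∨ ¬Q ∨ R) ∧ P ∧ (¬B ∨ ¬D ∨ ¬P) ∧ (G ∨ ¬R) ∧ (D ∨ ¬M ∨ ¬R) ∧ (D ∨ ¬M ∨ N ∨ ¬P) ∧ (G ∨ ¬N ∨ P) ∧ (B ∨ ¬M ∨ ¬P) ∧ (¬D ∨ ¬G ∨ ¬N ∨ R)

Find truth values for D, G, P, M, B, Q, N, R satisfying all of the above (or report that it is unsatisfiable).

D = False; G = False; P = True; M = False; B = False; Q = False; N = True; R = False

Unit clause (P) forces P = True.
In (¬B ∨ ¬P) only ¬B is left, so B = False.
In (B ∨ ¬G ∨ ¬P) only ¬G is left, so G = False.
In (G ∨ ¬R) only ¬R is left, so R = False.
In (B ∨ ¬M ∨ ¬P) only ¬M is left, so M = False.
Set D = False.
Set Q = False.
Set N = True.
All clauses satisfied.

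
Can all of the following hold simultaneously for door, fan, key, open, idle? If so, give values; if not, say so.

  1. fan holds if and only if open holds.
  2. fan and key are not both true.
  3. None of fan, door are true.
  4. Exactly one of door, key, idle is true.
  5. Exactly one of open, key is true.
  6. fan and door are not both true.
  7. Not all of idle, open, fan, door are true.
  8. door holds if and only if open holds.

door: False; fan: False; key: True; open: False; idle: False

  (1) fan=F, open=F — same ✓
  (2) fan=F, key=T — not both ✓
  (3) {fan, door}: 0 true — none ✓
  (4) {door, key, idle}: 1 true — exactly one ✓
  (5) {open, key}: 1 true — exactly one ✓
  (6) fan=F, door=F — not both ✓
  (7) {idle, open, fan, door}: 0/4 true — not all ✓
  (8) door=F, open=F — same ✓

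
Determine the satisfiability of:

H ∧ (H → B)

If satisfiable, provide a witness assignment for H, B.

H=T; B=T

  H → B = True
Both conjuncts True, so the formula holds.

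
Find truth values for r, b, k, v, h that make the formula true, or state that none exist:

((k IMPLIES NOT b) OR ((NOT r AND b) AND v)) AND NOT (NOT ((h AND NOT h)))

The conjunct NOT (NOT ((h AND NOT h))) is unsatisfiable on its own:
  h=F: evaluates to False.
  h=T: evaluates to False.
So the whole conjunction is unsatisfiable.

UNSATISFIABLE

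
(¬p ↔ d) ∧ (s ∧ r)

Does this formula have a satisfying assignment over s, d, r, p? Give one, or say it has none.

s = True, d = False, r = True, p = True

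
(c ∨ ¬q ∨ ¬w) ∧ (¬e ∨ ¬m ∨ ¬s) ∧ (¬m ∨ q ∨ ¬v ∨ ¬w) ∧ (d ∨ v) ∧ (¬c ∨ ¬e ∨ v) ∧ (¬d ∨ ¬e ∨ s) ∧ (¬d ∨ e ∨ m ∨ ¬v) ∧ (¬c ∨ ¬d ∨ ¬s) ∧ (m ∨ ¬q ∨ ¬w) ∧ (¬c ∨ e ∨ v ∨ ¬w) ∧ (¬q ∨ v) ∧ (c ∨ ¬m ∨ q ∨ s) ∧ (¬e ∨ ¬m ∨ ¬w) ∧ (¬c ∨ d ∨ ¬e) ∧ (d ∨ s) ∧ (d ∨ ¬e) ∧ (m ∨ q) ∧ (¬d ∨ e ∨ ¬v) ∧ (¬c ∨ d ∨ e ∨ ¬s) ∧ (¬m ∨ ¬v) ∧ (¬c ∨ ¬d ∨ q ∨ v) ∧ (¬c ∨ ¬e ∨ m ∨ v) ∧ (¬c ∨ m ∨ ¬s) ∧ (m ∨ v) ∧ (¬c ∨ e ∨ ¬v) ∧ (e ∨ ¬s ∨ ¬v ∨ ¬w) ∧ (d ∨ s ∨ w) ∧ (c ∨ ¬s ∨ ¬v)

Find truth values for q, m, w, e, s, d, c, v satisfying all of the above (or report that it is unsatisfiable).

Set q = False.
  then (m ∨ q) forces m = True.
  then (¬m ∨ ¬v) forces v = False.
  then (d ∨ v) forces d = True.
  then (¬c ∨ ¬d ∨ q ∨ v) forces c = False.
  then (c ∨ ¬m ∨ q ∨ s) forces s = True.
  then (¬e ∨ ¬m ∨ ¬s) forces e = False.
Set w = False.
All clauses satisfied.

q = False; m = True; w = False; e = False; s = True; d = True; c = False; v = False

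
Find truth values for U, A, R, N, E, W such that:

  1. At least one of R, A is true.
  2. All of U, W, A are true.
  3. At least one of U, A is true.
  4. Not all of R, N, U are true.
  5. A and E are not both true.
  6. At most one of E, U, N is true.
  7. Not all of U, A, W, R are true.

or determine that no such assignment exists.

U: True, A: True, R: False, N: False, E: False, W: True

  (1) {R, A}: 1 true — at least one ✓
  (2) {U, W, A}: all 3 true ✓
  (3) {U, A}: 2 true — at least one ✓
  (4) {R, N, U}: 1/3 true — not all ✓
  (5) A=T, E=F — not both ✓
  (6) {E, U, N}: 1 true — at most one ✓
  (7) {U, A, W, R}: 3/4 true — not all ✓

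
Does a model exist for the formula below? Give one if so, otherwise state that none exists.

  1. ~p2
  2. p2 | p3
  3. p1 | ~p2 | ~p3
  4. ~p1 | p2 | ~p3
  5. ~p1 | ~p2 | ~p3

Unit clause (~p2) forces p2 = False.
In (p2 | p3) only p3 is left, so p3 = True.
In (~p1 | p2 | ~p3) only ~p1 is left, so p1 = False.
Check each clause:
  (~p2): ~p2 holds.
  (p2 | p3): p3 holds.
  (p1 | ~p2 | ~p3): ~p2 holds.
  (~p1 | p2 | ~p3): ~p1 holds.
  (~p1 | ~p2 | ~p3): ~p1 holds.
All clauses satisfied.

p1 = False, p2 = False, p3 = True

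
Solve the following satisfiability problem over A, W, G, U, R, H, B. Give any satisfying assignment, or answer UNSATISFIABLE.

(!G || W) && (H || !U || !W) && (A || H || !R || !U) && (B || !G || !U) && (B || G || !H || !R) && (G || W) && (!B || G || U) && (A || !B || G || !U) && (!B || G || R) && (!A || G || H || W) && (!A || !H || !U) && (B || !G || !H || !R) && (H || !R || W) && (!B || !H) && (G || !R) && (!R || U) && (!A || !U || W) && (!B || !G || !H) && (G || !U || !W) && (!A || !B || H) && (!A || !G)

A = True; W = True; G = False; U = False; R = False; H = False; B = False

Set A = True.
  then (!A || !G) forces G = False.
  then (G || W) forces W = True.
  then (G || !R) forces R = False.
  then (G || !U || !W) forces U = False.
  then (!B || G || U) forces B = False.
Set H = False.
All clauses satisfied.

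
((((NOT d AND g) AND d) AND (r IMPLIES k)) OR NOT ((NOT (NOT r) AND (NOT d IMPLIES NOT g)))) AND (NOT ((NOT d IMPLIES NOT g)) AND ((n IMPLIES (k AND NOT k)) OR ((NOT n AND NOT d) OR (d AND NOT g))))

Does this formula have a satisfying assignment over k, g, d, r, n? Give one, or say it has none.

k=F, g=T, d=F, r=F, n=F

  (((NOT d AND g) AND d) AND (r IMPLIES k)) OR NOT ((NOT (NOT r) AND (NOT d IMPLIES NOT g))) = True
    ((NOT d AND g) AND d) AND (r IMPLIES k) = False
      (NOT d AND g) AND d = False
        NOT d AND g = True
          NOT d = True
      r IMPLIES k = True
    NOT ((NOT (NOT r) AND (NOT d IMPLIES NOT g))) = True
      NOT (NOT r) AND (NOT d IMPLIES NOT g) = False
        NOT (NOT r) = False
          NOT r = True
        NOT d IMPLIES NOT g = False
          NOT d = True
          NOT g = False
  NOT ((NOT d IMPLIES NOT g)) AND ((n IMPLIES (k AND NOT k)) OR ((NOT n AND NOT d) OR (d AND NOT g))) = True
    NOT ((NOT d IMPLIES NOT g)) = True
      NOT d IMPLIES NOT g = False
        NOT d = True
        NOT g = False
    (n IMPLIES (k AND NOT k)) OR ((NOT n AND NOT d) OR (d AND NOT g)) = True
      n IMPLIES (k AND NOT k) = True
        k AND NOT k = False
          NOT k = True
      (NOT n AND NOT d) OR (d AND NOT g) = True
        NOT n AND NOT d = True
          NOT n = True
          NOT d = True
        d AND NOT g = False
          NOT g = False
Both conjuncts True, so the formula holds.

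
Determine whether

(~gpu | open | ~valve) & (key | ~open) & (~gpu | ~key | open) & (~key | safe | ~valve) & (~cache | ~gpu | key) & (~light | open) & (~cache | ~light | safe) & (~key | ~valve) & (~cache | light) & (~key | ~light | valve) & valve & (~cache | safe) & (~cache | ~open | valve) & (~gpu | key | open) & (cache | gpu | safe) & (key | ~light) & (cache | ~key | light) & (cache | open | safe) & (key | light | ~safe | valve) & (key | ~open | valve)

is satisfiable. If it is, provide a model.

cache = False, valve = True, gpu = False, safe = True, open = False, light = False, key = False

Unit clause (valve) forces valve = True.
In (~key | ~valve) only ~key is left, so key = False.
In (key | ~light) only ~light is left, so light = False.
In (key | ~open) only ~open is left, so open = False.
In (~cache | light) only ~cache is left, so cache = False.
In (~gpu | key | open) only ~gpu is left, so gpu = False.
In (cache | gpu | safe) only safe is left, so safe = True.
All clauses satisfied.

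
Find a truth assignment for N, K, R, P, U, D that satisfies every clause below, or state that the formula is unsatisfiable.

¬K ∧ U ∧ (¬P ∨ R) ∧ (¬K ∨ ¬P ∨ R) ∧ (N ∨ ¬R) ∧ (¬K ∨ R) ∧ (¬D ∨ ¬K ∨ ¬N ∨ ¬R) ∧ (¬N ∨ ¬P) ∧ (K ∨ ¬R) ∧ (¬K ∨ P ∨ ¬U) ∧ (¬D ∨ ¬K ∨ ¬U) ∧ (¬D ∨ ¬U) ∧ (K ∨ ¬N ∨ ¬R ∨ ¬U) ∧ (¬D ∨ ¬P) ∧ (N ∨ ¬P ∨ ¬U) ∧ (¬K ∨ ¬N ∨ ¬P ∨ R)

N = True; K = False; R = False; P = False; U = True; D = False

Unit clause (¬K) forces K = False.
Unit clause (U) forces U = True.
In (K ∨ ¬R) only ¬R is left, so R = False.
In (¬D ∨ ¬U) only ¬D is left, so D = False.
In (¬P ∨ R) only ¬P is left, so P = False.
Set N = True.
All clauses satisfied.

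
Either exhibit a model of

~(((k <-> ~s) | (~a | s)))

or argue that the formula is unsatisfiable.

a: True, s: False, k: False

  ~(((k <-> ~s) | (~a | s))) = True
    (k <-> ~s) | (~a | s) = False
      k <-> ~s = False
        ~s = True
      ~a | s = False
        ~a = False
The formula evaluates to True.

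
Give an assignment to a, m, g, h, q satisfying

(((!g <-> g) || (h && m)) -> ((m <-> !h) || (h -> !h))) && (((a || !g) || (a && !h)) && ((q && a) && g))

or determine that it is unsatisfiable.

a = True, m = False, g = True, h = True, q = True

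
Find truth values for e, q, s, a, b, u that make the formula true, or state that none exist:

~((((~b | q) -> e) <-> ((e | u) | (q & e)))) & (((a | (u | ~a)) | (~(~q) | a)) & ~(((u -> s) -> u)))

e = False, q = False, s = False, a = False, b = True, u = False

  ~((((~b | q) -> e) <-> ((e | u) | (q & e)))) = True
    ((~b | q) -> e) <-> ((e | u) | (q & e)) = False
      (~b | q) -> e = True
        ~b | q = False
          ~b = False
      (e | u) | (q & e) = False
        e | u = False
        q & e = False
  ((a | (u | ~a)) | (~(~q) | a)) & ~(((u -> s) -> u)) = True
    (a | (u | ~a)) | (~(~q) | a) = True
      a | (u | ~a) = True
        u | ~a = True
          ~a = True
      ~(~q) | a = False
        ~(~q) = False
          ~q = True
    ~(((u -> s) -> u)) = True
      (u -> s) -> u = False
        u -> s = True
Both conjuncts True, so the formula holds.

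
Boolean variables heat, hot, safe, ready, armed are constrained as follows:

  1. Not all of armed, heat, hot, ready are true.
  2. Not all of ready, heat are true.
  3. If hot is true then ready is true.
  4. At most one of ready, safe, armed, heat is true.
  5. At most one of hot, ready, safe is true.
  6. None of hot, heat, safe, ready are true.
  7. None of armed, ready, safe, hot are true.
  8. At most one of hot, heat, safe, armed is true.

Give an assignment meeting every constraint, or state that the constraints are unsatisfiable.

heat=F; hot=F; safe=F; ready=F; armed=F

  (1) {armed, heat, hot, ready}: 0/4 true — not all ✓
  (2) {ready, heat}: 0/2 true — not all ✓
  (3) hot=F ⇒ ready: vacuous ✓
  (4) {ready, safe, armed, heat}: 0 true — at most one ✓
  (5) {hot, ready, safe}: 0 true — at most one ✓
  (6) {hot, heat, safe, ready}: 0 true — none ✓
  (7) {armed, ready, safe, hot}: 0 true — none ✓
  (8) {hot, heat, safe, armed}: 0 true — at most one ✓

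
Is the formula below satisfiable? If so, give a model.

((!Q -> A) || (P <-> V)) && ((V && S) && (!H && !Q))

A: True; S: True; Q: False; V: True; H: False; P: True

  (!Q -> A) || (P <-> V) = True
    !Q -> A = True
      !Q = True
    P <-> V = True
  (V && S) && (!H && !Q) = True
    V && S = True
    !H && !Q = True
      !H = True
      !Q = True
Both conjuncts True, so the formula holds.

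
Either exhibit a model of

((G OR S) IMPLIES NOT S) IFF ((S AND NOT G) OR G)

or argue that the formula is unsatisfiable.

S: False, G: True

  ((G OR S) IMPLIES NOT S) IFF ((S AND NOT G) OR G) = True
    (G OR S) IMPLIES NOT S = True
      G OR S = True
      NOT S = True
    (S AND NOT G) OR G = True
      S AND NOT G = False
        NOT G = False
The formula evaluates to True.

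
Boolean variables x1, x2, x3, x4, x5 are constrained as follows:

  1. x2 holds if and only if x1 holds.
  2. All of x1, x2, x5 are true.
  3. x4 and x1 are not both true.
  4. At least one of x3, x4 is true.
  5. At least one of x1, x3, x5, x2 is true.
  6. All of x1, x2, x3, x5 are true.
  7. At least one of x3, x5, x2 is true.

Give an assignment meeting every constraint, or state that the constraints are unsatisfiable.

x1 = True; x2 = True; x3 = True; x4 = False; x5 = True

  (1) x2=T, x1=T — same ✓
  (2) {x1, x2, x5}: all 3 true ✓
  (3) x4=F, x1=T — not both ✓
  (4) {x3, x4}: 1 true — at least one ✓
  (5) {x1, x3, x5, x2}: 4 true — at least one ✓
  (6) {x1, x2, x3, x5}: all 4 true ✓
  (7) {x3, x5, x2}: 3 true — at least one ✓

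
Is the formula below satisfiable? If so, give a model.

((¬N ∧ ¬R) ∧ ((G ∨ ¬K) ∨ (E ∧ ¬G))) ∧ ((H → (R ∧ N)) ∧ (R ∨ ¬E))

N = False, H = False, E = False, R = False, K = False, G = False

  (¬N ∧ ¬R) ∧ ((G ∨ ¬K) ∨ (E ∧ ¬G)) = True
    ¬N ∧ ¬R = True
      ¬N = True
      ¬R = True
    (G ∨ ¬K) ∨ (E ∧ ¬G) = True
      G ∨ ¬K = True
        ¬K = True
      E ∧ ¬G = False
        ¬G = True
  (H → (R ∧ N)) ∧ (R ∨ ¬E) = True
    H → (R ∧ N) = True
      R ∧ N = False
    R ∨ ¬E = True
      ¬E = True
Both conjuncts True, so the formula holds.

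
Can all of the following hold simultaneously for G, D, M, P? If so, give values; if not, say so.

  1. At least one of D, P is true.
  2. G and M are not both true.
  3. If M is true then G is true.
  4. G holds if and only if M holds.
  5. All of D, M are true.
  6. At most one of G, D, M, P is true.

Case D = True:
  (5) forces M = True.
  Constraint (6) is violated (D=T, M=T) — contradiction.
Case D = False:
  Constraint (5) is violated (D=F) — contradiction.
Both cases fail — unsatisfiable.

Unsatisfiable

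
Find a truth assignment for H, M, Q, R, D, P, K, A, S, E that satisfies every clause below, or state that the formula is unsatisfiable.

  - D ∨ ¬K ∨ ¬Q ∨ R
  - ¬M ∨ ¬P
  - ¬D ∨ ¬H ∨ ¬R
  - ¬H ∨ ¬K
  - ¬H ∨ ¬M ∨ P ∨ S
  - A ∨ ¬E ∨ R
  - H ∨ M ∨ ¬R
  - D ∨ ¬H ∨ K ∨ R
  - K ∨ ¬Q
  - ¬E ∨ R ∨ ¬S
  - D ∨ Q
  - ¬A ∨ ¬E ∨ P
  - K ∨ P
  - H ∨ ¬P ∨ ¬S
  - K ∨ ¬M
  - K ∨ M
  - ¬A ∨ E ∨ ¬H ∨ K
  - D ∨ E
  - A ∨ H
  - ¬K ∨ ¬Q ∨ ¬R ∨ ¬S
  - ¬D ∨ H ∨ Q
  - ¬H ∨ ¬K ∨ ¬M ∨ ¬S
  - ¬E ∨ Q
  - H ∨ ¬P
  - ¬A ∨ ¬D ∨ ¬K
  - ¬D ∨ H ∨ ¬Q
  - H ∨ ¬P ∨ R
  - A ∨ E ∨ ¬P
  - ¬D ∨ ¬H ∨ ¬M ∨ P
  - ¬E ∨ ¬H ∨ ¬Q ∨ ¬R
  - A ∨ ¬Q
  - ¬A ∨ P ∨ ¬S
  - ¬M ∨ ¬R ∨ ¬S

Case P = True:
  (¬M ∨ ¬P) forces M = False.
  (K ∨ M) forces K = True.
  (¬H ∨ ¬K) forces H = False.
  Clause (H ∨ ¬P) is falsified — contradiction.
Case P = False:
  (K ∨ P) forces K = True.
  (¬H ∨ ¬K) forces H = False.
  (A ∨ H) forces A = True.
  (¬A ∨ ¬E ∨ P) forces E = False.
  (D ∨ E) forces D = True.
  Clause (¬A ∨ ¬D ∨ ¬K) is falsified — contradiction.
Both cases fail, so the formula is unsatisfiable.

No satisfying assignment exists.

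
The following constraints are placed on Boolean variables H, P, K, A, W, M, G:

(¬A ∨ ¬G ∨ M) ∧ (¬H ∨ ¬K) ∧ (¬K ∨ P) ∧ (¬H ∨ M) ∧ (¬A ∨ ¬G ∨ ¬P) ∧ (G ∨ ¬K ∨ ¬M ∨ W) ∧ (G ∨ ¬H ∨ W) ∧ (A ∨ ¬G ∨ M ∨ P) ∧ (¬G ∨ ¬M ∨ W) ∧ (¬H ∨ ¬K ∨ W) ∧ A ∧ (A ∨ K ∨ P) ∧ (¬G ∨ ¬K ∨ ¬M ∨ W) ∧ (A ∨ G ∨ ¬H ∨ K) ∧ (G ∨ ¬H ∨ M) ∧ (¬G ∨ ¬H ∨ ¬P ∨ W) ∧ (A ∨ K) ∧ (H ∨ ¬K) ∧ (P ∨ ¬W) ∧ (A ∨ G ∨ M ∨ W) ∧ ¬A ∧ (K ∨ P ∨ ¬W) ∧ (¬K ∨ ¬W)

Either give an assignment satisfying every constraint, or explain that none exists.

Case A = True:
  Clause (¬A) is falsified — contradiction.
Case A = False:
  Clause (A) is falsified — contradiction.
Both cases fail, so the formula is unsatisfiable.

UNSATISFIABLE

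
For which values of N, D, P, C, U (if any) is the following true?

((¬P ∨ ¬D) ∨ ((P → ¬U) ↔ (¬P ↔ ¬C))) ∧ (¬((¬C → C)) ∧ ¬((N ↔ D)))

N = True, D = False, P = True, C = False, U = False

  (¬P ∨ ¬D) ∨ ((P → ¬U) ↔ (¬P ↔ ¬C)) = True
    ¬P ∨ ¬D = True
      ¬P = False
      ¬D = True
    (P → ¬U) ↔ (¬P ↔ ¬C) = False
      P → ¬U = True
        ¬U = True
      ¬P ↔ ¬C = False
        ¬P = False
        ¬C = True
  ¬((¬C → C)) ∧ ¬((N ↔ D)) = True
    ¬((¬C → C)) = True
      ¬C → C = False
        ¬C = True
    ¬((N ↔ D)) = True
      N ↔ D = False
Both conjuncts True, so the formula holds.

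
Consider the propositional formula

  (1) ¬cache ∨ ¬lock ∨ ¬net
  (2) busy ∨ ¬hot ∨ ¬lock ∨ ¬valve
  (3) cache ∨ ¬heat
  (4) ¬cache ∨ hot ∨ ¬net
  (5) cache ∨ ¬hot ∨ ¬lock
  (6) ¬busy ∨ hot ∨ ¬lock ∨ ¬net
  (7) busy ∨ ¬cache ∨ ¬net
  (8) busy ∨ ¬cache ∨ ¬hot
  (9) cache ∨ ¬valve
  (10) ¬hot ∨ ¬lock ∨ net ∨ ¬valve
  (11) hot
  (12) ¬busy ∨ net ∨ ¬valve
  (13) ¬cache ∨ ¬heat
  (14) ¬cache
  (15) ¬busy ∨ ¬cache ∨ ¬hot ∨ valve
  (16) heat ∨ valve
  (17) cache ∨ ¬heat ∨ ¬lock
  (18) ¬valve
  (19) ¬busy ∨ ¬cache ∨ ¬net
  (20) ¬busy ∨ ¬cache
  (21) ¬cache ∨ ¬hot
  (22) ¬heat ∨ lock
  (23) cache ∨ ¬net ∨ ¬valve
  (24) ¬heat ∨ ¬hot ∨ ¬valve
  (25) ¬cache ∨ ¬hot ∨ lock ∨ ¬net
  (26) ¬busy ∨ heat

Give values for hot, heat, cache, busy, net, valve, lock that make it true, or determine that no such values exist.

Unsatisfiable — no assignment works.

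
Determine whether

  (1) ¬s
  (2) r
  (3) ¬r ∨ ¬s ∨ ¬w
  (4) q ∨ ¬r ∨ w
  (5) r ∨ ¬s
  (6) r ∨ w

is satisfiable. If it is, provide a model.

r: True, s: False, w: True, q: False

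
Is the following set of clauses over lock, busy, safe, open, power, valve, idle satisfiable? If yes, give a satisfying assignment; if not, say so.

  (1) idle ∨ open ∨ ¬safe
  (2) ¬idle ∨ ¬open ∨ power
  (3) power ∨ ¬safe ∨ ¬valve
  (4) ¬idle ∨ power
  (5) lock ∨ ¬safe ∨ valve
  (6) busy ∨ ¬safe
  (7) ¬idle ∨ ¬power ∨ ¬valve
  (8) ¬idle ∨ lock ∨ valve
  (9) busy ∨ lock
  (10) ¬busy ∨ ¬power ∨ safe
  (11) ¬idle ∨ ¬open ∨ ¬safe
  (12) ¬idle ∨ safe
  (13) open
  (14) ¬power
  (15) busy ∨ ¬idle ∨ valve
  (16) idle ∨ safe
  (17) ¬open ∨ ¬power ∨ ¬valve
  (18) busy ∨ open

lock = True, busy = True, safe = True, open = True, power = False, valve = False, idle = False

Unit clause (open) forces open = True.
Unit clause (¬power) forces power = False.
In (¬idle ∨ ¬open ∨ power) only ¬idle is left, so idle = False.
In (idle ∨ safe) only safe is left, so safe = True.
In (power ∨ ¬safe ∨ ¬valve) only ¬valve is left, so valve = False.
In (lock ∨ ¬safe ∨ valve) only lock is left, so lock = True.
In (busy ∨ ¬safe) only busy is left, so busy = True.
All clauses satisfied.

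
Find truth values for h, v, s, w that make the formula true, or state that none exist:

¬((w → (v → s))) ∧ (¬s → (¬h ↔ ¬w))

h = True, v = True, s = False, w = True

  ¬((w → (v → s))) = True
    w → (v → s) = False
      v → s = False
  ¬s → (¬h ↔ ¬w) = True
    ¬s = True
    ¬h ↔ ¬w = True
      ¬h = False
      ¬w = False
Both conjuncts True, so the formula holds.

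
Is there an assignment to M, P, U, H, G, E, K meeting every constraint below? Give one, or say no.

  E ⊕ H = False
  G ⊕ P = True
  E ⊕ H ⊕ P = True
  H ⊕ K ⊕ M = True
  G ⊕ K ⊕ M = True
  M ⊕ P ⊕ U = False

M = False, P = True, U = True, H = False, G = False, E = False, K = True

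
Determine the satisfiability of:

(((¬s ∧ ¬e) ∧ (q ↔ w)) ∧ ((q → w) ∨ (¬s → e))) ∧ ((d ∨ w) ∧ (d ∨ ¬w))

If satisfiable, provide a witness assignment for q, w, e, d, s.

q=T, w=T, e=F, d=T, s=F

  ((¬s ∧ ¬e) ∧ (q ↔ w)) ∧ ((q → w) ∨ (¬s → e)) = True
    (¬s ∧ ¬e) ∧ (q ↔ w) = True
      ¬s ∧ ¬e = True
        ¬s = True
        ¬e = True
      q ↔ w = True
    (q → w) ∨ (¬s → e) = True
      q → w = True
      ¬s → e = False
        ¬s = True
  (d ∨ w) ∧ (d ∨ ¬w) = True
    d ∨ w = True
    d ∨ ¬w = True
      ¬w = False
Both conjuncts True, so the formula holds.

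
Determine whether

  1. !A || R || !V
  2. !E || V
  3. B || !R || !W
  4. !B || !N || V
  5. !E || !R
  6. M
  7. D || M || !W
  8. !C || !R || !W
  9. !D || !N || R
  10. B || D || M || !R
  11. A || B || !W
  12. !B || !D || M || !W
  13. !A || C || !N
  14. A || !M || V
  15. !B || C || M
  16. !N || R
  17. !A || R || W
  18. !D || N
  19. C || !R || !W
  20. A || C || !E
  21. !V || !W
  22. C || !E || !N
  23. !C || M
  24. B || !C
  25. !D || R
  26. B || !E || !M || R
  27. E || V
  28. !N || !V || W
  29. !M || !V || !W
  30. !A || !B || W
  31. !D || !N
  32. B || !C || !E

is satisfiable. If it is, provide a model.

Unit clause (M) forces M = True.
Set R = True.
  then (!E || !R) forces E = False.
  then (E || V) forces V = True.
  then (!M || !V || !W) forces W = False.
  then (!N || !V || W) forces N = False.
  then (!D || N) forces D = False.
Set B = True.
  then (!A || !B || W) forces A = False.
Set C = True.
All clauses satisfied.

R=T, B=T, W=F, E=F, V=T, N=F, D=F, C=T, M=T, A=F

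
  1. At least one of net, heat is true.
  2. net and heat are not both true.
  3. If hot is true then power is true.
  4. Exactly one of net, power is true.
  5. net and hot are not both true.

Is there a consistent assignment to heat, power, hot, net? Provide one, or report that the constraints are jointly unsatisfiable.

heat=T; power=T; hot=T; net=F

  (1) {net, heat}: 1 true — at least one ✓
  (2) net=F, heat=T — not both ✓
  (3) hot=T ⇒ power: T ✓
  (4) {net, power}: 1 true — exactly one ✓
  (5) net=F, hot=T — not both ✓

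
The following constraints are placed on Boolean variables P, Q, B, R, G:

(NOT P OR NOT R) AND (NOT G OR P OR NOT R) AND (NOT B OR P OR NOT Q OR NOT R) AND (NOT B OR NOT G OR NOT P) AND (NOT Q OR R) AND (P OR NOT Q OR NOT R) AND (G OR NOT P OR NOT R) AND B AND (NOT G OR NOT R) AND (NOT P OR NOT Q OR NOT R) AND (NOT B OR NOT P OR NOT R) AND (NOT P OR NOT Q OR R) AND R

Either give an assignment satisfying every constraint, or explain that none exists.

Unit clause (B) forces B = True.
Unit clause (R) forces R = True.
In (NOT P OR NOT R) only NOT P is left, so P = False.
In (NOT G OR P OR NOT R) only NOT G is left, so G = False.
In (NOT B OR P OR NOT Q OR NOT R) only NOT Q is left, so Q = False.
All clauses satisfied.

P: False; Q: False; B: True; R: True; G: False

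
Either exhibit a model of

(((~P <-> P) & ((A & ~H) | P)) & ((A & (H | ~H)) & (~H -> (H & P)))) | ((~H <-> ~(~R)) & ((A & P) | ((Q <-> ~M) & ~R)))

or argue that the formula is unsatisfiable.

A = True; Q = False; P = True; M = False; R = False; H = True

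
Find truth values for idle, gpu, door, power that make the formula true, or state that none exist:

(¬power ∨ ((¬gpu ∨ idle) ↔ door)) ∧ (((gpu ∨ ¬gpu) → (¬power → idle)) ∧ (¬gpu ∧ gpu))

The formula is unsatisfiable.

Case gpu = True: the conjunct ¬gpu is False.
Case gpu = False: the conjunct gpu is False.
Both cases fail — unsatisfiable.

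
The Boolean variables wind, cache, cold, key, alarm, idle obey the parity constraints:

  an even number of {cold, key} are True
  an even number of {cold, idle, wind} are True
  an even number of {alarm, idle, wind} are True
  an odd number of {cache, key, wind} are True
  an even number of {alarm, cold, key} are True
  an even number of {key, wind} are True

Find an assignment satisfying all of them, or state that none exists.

wind = False, cache = True, cold = False, key = False, alarm = False, idle = False

{cold, key}: 0 true → even ✓
{cold, idle, wind}: 0 true → even ✓
{alarm, idle, wind}: 0 true → even ✓
{cache, key, wind}: 1 true → odd ✓
{alarm, cold, key}: 0 true → even ✓
{key, wind}: 0 true → even ✓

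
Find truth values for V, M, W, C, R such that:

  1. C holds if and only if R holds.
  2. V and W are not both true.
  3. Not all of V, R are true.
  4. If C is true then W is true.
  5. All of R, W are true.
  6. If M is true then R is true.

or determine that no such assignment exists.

V = False, M = True, W = True, C = True, R = True

  (1) C=T, R=T — same ✓
  (2) V=F, W=T — not both ✓
  (3) {V, R}: 1/2 true — not all ✓
  (4) C=T ⇒ W: T ✓
  (5) {R, W}: all 2 true ✓
  (6) M=T ⇒ R: T ✓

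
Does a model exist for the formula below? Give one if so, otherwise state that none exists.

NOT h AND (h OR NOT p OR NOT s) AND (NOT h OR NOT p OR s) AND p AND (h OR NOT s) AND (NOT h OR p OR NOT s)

Unit clause (NOT h) forces h = False.
Unit clause (p) forces p = True.
In (h OR NOT s) only NOT s is left, so s = False.
All clauses satisfied.

p=T, s=F, h=F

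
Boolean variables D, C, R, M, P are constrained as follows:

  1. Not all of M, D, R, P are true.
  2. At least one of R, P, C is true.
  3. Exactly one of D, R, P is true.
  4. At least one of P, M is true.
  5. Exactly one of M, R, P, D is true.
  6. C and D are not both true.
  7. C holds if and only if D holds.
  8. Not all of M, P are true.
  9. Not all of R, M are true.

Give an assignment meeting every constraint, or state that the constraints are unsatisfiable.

D=F, C=F, R=F, M=F, P=T

  (1) {M, D, R, P}: 1/4 true — not all ✓
  (2) {R, P, C}: 1 true — at least one ✓
  (3) {D, R, P}: 1 true — exactly one ✓
  (4) {P, M}: 1 true — at least one ✓
  (5) {M, R, P, D}: 1 true — exactly one ✓
  (6) C=F, D=F — not both ✓
  (7) C=F, D=F — same ✓
  (8) {M, P}: 1/2 true — not all ✓
  (9) {R, M}: 0/2 true — not all ✓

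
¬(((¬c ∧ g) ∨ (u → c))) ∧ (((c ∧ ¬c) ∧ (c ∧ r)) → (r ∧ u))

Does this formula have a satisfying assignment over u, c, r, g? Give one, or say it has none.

u = True, c = False, r = True, g = False

  ¬(((¬c ∧ g) ∨ (u → c))) = True
    (¬c ∧ g) ∨ (u → c) = False
      ¬c ∧ g = False
        ¬c = True
      u → c = False
  ((c ∧ ¬c) ∧ (c ∧ r)) → (r ∧ u) = True
    (c ∧ ¬c) ∧ (c ∧ r) = False
      c ∧ ¬c = False
        ¬c = True
      c ∧ r = False
    r ∧ u = True
Both conjuncts True, so the formula holds.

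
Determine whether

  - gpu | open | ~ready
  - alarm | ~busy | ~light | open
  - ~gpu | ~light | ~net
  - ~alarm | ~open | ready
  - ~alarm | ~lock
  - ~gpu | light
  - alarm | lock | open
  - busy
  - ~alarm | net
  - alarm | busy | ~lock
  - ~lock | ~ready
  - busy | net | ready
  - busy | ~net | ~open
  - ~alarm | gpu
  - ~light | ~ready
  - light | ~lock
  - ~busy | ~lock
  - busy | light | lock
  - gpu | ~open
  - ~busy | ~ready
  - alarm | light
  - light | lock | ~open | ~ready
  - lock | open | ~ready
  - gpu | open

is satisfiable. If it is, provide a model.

Unit clause (busy) forces busy = True.
In (~busy | ~lock) only ~lock is left, so lock = False.
In (~busy | ~ready) only ~ready is left, so ready = False.
Set net = False.
  then (~alarm | net) forces alarm = False.
  then (alarm | light) forces light = True.
  then (alarm | ~busy | ~light | open) forces open = True.
  then (gpu | ~open) forces gpu = True.
All clauses satisfied.

net=F, light=T, alarm=F, gpu=T, open=T, lock=F, ready=F, busy=T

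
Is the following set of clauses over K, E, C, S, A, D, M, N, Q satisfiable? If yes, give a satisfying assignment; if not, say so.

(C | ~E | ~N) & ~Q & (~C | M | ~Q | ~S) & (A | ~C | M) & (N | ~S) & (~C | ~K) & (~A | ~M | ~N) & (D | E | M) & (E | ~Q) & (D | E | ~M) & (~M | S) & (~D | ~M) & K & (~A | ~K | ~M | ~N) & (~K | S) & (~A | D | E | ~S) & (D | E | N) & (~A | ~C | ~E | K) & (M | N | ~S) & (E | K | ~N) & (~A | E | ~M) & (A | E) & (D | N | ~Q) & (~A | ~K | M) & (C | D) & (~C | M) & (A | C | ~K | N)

The formula is unsatisfiable.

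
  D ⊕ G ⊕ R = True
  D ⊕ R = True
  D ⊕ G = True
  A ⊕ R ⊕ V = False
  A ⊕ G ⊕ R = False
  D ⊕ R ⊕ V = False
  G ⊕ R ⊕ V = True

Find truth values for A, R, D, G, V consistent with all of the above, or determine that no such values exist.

Unsatisfiable

Adding constraints 1, 4, 5, 6 mod 2: every variable appears an even number of times on the left, so the left side is 0.
But the right sides sum to 1 (mod 2). 0 ≠ 1 — the system is inconsistent.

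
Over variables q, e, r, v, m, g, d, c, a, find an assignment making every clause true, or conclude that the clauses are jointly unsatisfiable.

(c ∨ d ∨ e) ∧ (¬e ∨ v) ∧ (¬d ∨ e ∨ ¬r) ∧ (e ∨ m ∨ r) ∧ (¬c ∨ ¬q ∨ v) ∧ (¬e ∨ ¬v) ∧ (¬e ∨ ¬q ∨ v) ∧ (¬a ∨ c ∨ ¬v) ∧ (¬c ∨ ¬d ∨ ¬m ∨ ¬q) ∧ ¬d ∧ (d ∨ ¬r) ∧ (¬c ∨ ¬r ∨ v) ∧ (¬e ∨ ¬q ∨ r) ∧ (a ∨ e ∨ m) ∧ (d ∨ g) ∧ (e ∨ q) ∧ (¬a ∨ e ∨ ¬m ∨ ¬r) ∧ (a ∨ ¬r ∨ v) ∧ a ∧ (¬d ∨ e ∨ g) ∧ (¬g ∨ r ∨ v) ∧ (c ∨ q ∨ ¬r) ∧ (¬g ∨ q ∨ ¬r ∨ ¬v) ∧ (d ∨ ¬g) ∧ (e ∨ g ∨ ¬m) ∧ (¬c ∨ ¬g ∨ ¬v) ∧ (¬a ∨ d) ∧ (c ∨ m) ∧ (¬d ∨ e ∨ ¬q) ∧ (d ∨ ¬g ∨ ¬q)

Case a = True:
  (¬d) forces d = False.
  Clause (¬a ∨ d) is falsified — contradiction.
Case a = False:
  Clause (a) is falsified — contradiction.
Both cases fail, so the formula is unsatisfiable.

The formula is unsatisfiable.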